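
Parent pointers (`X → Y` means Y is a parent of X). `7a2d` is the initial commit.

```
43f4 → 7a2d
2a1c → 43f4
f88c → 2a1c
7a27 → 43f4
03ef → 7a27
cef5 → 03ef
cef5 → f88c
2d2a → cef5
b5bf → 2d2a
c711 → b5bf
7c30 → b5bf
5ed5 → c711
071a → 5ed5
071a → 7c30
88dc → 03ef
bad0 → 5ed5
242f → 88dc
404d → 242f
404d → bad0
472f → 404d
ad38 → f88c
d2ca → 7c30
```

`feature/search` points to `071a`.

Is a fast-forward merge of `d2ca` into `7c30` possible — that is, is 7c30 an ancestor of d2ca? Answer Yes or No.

A fast-forward from 7c30 to d2ca is possible iff 7c30 is an ancestor of d2ca.
Ancestors of d2ca: {03ef, 2a1c, 2d2a, 43f4, 7a27, 7a2d, 7c30, b5bf, cef5, d2ca, f88c}.
7c30 is among them, so fast-forward is possible.

Yes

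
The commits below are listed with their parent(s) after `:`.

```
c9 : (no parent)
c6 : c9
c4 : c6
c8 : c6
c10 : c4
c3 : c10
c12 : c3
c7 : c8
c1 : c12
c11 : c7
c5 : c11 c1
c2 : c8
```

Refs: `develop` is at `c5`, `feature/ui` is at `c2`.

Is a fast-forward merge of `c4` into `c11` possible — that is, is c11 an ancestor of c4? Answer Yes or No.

No

A fast-forward from c11 to c4 is possible iff c11 is an ancestor of c4.
Ancestors of c4: {c4, c6, c9}.
c11 is not among them, so fast-forward is not possible.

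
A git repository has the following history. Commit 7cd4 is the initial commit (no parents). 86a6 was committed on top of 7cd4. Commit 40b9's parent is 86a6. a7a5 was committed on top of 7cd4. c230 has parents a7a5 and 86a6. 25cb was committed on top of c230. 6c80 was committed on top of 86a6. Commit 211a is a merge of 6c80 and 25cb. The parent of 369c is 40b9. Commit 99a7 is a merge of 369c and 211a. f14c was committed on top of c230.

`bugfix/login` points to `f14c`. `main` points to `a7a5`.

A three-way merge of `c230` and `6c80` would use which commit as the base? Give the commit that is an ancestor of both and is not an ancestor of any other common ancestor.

Ancestors of c230: {7cd4, 86a6, a7a5, c230}.
Ancestors of 6c80: {6c80, 7cd4, 86a6}.
Common ancestors: {7cd4, 86a6}.
Among these, 86a6 is not an ancestor of any other common ancestor — it is the merge base.

86a6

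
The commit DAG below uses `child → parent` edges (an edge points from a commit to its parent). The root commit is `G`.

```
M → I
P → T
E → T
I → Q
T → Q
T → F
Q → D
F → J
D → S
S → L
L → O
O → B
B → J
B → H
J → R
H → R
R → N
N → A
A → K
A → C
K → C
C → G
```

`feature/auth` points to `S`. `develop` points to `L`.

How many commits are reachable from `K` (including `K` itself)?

Walking parent pointers from K: reachable set = {C, G, K}.
That is 3 commits.

3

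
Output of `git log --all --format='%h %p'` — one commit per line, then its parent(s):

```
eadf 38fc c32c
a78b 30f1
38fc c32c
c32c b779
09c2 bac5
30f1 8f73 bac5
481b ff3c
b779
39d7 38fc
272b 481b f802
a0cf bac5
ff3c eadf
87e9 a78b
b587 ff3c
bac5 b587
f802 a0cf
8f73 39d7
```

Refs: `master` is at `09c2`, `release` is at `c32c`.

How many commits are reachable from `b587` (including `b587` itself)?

Walking parent pointers from b587: reachable set = {38fc, b587, b779, c32c, eadf, ff3c}.
That is 6 commits.

6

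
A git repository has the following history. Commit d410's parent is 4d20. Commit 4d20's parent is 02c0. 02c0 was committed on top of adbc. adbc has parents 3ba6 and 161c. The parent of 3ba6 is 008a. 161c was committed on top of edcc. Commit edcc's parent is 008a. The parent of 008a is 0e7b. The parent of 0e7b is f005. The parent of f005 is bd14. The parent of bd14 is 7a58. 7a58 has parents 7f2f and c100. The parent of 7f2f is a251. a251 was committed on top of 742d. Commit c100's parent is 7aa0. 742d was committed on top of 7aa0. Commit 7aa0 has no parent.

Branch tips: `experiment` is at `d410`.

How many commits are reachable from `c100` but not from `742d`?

1

Reachable from c100: {7aa0, c100}.
Reachable from 742d: {742d, 7aa0}.
In c100's history but not 742d's: {c100} — 1 commit.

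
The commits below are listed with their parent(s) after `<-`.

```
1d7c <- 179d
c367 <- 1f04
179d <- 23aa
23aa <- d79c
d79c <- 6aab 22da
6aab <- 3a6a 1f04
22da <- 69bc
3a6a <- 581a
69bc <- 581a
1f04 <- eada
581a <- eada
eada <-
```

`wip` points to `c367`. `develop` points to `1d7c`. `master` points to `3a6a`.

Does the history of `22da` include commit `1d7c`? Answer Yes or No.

No

Ancestors of 22da: {22da, 581a, 69bc, eada}.
1d7c is not in that set, so it is not an ancestor of 22da.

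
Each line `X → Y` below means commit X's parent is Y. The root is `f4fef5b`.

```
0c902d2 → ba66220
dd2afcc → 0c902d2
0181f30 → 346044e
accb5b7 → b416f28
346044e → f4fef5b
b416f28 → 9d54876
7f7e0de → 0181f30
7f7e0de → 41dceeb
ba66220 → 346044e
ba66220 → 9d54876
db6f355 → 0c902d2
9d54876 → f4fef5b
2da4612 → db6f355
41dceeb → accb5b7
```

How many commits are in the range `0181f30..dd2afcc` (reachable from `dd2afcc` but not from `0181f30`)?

Reachable from dd2afcc: {0c902d2, 346044e, 9d54876, ba66220, dd2afcc, f4fef5b}.
Reachable from 0181f30: {0181f30, 346044e, f4fef5b}.
In dd2afcc's history but not 0181f30's: {0c902d2, 9d54876, ba66220, dd2afcc} — 4 commits.

4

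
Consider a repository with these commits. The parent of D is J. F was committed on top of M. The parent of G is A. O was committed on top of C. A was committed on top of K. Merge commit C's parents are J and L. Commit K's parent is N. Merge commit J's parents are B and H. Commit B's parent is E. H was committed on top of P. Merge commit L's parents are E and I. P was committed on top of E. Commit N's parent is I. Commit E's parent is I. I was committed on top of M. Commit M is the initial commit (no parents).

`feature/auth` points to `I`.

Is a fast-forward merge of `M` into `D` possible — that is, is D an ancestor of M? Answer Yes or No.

A fast-forward from D to M is possible iff D is an ancestor of M.
Ancestors of M: {M}.
D is not among them, so fast-forward is not possible.

No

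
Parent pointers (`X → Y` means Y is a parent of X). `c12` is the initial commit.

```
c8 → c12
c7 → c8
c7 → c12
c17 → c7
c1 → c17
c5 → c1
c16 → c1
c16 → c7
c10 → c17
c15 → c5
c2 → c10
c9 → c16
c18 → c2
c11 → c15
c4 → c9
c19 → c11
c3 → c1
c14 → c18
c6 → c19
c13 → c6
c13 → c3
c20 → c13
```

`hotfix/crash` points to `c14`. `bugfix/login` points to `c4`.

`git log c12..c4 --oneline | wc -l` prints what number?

7

Reachable from c4: {c1, c12, c16, c17, c4, c7, c8, c9}.
Reachable from c12: {c12}.
In c4's history but not c12's: {c1, c16, c17, c4, c7, c8, c9} — 7 commits.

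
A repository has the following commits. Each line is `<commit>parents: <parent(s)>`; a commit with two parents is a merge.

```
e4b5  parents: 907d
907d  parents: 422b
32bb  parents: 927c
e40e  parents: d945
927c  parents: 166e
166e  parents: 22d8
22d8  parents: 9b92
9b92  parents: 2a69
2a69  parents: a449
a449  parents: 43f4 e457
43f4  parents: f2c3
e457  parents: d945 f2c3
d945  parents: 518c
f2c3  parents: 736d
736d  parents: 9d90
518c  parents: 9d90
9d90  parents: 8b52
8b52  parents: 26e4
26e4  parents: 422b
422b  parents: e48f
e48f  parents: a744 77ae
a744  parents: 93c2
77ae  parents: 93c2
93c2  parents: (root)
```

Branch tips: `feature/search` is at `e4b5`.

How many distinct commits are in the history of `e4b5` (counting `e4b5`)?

7

Walking parent pointers from e4b5: reachable set = {422b, 77ae, 907d, 93c2, a744, e48f, e4b5}.
That is 7 commits.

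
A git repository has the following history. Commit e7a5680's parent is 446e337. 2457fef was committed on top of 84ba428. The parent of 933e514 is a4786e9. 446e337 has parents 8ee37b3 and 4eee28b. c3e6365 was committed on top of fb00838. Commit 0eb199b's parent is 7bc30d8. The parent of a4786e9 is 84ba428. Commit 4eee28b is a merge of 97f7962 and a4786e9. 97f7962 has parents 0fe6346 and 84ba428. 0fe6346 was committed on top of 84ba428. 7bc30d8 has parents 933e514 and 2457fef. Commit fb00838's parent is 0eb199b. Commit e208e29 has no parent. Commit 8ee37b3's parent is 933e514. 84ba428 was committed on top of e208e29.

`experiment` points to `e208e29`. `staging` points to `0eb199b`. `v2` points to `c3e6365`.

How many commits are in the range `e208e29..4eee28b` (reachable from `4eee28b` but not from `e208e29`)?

5

Reachable from 4eee28b: {0fe6346, 4eee28b, 84ba428, 97f7962, a4786e9, e208e29}.
Reachable from e208e29: {e208e29}.
In 4eee28b's history but not e208e29's: {0fe6346, 4eee28b, 84ba428, 97f7962, a4786e9} — 5 commits.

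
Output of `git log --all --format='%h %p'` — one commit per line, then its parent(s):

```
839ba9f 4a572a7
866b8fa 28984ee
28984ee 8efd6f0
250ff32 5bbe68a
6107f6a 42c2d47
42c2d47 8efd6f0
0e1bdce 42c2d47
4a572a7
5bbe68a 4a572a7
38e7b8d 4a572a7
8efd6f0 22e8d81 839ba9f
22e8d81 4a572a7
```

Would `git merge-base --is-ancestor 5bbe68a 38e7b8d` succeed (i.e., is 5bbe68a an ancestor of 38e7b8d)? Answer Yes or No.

Ancestors of 38e7b8d: {38e7b8d, 4a572a7}.
5bbe68a is not in that set, so it is not an ancestor of 38e7b8d.

No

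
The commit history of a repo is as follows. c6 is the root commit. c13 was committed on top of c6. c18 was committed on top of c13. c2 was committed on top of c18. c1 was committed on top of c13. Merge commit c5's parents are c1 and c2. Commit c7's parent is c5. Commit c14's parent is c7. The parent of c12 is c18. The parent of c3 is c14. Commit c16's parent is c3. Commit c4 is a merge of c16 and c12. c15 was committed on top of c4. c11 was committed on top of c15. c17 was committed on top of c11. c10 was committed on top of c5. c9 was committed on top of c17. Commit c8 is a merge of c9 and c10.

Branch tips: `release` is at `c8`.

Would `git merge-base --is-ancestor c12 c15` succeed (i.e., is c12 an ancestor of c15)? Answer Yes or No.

Yes

Ancestors of c15 (commits reachable by following parents): {c1, c12, c13, c14, c15, c16, c18, c2, c3, c4, c5, c6, c7}.
c12 is in that set, so it is an ancestor of c15.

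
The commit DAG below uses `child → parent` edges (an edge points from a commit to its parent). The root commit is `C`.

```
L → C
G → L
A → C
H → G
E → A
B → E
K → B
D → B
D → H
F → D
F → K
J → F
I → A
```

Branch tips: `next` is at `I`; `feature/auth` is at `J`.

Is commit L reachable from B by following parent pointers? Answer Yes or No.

Ancestors of B: {A, B, C, E}.
L is not in that set, so it is not an ancestor of B.

No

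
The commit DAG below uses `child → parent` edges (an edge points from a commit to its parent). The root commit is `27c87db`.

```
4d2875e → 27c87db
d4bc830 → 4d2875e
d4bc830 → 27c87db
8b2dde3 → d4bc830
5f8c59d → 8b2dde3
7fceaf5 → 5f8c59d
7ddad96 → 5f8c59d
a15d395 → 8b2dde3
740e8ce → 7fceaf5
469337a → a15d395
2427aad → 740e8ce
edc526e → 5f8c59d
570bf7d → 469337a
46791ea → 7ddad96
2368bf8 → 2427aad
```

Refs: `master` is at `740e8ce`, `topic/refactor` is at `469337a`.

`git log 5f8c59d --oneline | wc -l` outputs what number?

Walking parent pointers from 5f8c59d: reachable set = {27c87db, 4d2875e, 5f8c59d, 8b2dde3, d4bc830}.
That is 5 commits.

5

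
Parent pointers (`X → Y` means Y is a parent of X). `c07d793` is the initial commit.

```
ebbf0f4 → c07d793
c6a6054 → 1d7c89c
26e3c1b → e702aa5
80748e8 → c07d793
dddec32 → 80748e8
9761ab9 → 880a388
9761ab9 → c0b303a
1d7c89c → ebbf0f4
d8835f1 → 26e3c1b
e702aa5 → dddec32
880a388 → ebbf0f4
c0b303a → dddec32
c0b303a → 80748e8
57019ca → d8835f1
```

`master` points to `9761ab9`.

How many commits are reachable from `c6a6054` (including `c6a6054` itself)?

Walking parent pointers from c6a6054: reachable set = {1d7c89c, c07d793, c6a6054, ebbf0f4}.
That is 4 commits.

4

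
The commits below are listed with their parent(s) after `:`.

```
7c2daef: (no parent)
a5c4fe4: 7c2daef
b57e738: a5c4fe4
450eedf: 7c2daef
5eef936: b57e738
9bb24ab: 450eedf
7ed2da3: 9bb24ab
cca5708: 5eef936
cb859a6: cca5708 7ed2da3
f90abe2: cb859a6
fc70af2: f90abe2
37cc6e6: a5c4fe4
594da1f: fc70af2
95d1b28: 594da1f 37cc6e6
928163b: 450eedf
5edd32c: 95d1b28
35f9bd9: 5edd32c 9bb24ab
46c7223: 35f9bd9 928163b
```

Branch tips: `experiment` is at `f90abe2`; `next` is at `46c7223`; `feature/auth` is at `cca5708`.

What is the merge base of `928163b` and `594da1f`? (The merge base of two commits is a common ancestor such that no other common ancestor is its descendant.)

450eedf

Ancestors of 928163b: {450eedf, 7c2daef, 928163b}.
Ancestors of 594da1f: {450eedf, 594da1f, 5eef936, 7c2daef, 7ed2da3, 9bb24ab, a5c4fe4, b57e738, cb859a6, cca5708, f90abe2, fc70af2}.
Common ancestors: {450eedf, 7c2daef}.
Among these, 450eedf is not an ancestor of any other common ancestor — it is the merge base.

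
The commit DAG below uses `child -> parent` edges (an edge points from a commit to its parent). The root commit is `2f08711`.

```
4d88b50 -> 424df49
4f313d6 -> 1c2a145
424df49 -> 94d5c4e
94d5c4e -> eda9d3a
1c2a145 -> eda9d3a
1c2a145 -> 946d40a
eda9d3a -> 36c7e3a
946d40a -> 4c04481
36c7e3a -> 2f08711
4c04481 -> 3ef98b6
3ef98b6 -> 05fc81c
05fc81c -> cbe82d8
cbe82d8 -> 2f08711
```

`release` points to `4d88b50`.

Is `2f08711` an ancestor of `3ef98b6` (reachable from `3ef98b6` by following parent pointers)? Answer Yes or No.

Ancestors of 3ef98b6 (commits reachable by following parents): {05fc81c, 2f08711, 3ef98b6, cbe82d8}.
2f08711 is in that set, so it is an ancestor of 3ef98b6.

Yes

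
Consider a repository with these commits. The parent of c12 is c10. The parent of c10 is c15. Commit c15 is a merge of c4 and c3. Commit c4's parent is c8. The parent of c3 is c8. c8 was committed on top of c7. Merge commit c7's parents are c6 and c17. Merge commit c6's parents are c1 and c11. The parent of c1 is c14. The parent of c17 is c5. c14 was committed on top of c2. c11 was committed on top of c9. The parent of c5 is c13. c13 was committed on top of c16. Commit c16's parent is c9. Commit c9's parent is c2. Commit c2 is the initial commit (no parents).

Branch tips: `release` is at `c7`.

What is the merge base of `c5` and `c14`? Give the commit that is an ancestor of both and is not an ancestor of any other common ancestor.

c2

Ancestors of c5: {c13, c16, c2, c5, c9}.
Ancestors of c14: {c14, c2}.
Common ancestors: {c2}.
The only common ancestor is c2, so it is the merge base.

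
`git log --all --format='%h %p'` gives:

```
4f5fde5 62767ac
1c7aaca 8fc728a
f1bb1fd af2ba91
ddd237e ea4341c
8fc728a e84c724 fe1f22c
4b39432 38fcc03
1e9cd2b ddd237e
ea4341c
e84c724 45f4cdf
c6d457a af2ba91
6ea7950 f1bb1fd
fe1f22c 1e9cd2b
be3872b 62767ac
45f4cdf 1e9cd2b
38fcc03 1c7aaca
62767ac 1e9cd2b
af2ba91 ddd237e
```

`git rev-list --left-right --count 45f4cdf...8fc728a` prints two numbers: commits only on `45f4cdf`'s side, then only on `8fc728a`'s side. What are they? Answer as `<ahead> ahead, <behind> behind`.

Reachable from 45f4cdf: {1e9cd2b, 45f4cdf, ddd237e, ea4341c}.
Reachable from 8fc728a: {1e9cd2b, 45f4cdf, 8fc728a, ddd237e, e84c724, ea4341c, fe1f22c}.
Only in 45f4cdf's history (ahead): {} — 0.
Only in 8fc728a's history (behind): {8fc728a, e84c724, fe1f22c} — 3.

0 ahead, 3 behind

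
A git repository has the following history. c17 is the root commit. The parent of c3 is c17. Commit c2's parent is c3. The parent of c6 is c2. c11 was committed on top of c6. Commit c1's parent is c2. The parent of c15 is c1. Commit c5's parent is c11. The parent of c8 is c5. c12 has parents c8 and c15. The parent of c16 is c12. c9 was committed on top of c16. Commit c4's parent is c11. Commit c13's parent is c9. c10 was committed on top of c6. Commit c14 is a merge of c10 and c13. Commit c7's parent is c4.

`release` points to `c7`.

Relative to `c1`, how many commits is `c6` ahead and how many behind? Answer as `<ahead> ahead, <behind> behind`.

Reachable from c6: {c17, c2, c3, c6}.
Reachable from c1: {c1, c17, c2, c3}.
Only in c6's history (ahead): {c6} — 1.
Only in c1's history (behind): {c1} — 1.

1 ahead, 1 behind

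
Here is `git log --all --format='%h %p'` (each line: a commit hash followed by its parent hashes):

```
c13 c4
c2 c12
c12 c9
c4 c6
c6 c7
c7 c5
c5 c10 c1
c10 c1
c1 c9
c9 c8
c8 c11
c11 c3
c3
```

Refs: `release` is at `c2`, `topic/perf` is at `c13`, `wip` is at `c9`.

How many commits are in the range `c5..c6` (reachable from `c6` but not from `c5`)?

2

Reachable from c6: {c1, c10, c11, c3, c5, c6, c7, c8, c9}.
Reachable from c5: {c1, c10, c11, c3, c5, c8, c9}.
In c6's history but not c5's: {c6, c7} — 2 commits.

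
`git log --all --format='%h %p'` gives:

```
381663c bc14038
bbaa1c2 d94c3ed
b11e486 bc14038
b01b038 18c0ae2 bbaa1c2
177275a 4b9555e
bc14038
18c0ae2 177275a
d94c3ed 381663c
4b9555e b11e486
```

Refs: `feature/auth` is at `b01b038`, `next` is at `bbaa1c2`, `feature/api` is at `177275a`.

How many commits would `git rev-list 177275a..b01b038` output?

5

Reachable from b01b038: {177275a, 18c0ae2, 381663c, 4b9555e, b01b038, b11e486, bbaa1c2, bc14038, d94c3ed}.
Reachable from 177275a: {177275a, 4b9555e, b11e486, bc14038}.
In b01b038's history but not 177275a's: {18c0ae2, 381663c, b01b038, bbaa1c2, d94c3ed} — 5 commits.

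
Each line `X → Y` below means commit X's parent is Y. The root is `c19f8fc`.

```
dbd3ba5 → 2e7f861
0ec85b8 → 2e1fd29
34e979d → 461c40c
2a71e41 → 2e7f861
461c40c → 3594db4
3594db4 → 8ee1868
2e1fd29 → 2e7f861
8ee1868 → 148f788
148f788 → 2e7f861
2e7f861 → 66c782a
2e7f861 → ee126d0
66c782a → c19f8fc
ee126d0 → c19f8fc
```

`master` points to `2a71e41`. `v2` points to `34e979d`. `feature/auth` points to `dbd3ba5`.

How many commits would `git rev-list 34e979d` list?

9

Walking parent pointers from 34e979d: reachable set = {148f788, 2e7f861, 34e979d, 3594db4, 461c40c, 66c782a, 8ee1868, c19f8fc, ee126d0}.
That is 9 commits.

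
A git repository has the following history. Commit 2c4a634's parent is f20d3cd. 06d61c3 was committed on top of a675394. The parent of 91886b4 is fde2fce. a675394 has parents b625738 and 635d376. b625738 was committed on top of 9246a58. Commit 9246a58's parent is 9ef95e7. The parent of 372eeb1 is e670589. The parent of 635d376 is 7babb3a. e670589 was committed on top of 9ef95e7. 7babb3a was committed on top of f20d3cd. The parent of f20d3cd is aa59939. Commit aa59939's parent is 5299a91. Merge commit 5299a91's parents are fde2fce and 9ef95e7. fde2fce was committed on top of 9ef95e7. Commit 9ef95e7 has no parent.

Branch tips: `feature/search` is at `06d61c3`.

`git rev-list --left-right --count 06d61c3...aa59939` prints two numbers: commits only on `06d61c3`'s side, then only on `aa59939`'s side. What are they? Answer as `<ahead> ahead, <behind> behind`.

7 ahead, 0 behind

Reachable from 06d61c3: {06d61c3, 5299a91, 635d376, 7babb3a, 9246a58, 9ef95e7, a675394, aa59939, b625738, f20d3cd, fde2fce}.
Reachable from aa59939: {5299a91, 9ef95e7, aa59939, fde2fce}.
Only in 06d61c3's history (ahead): {06d61c3, 635d376, 7babb3a, 9246a58, a675394, b625738, f20d3cd} — 7.
Only in aa59939's history (behind): {} — 0.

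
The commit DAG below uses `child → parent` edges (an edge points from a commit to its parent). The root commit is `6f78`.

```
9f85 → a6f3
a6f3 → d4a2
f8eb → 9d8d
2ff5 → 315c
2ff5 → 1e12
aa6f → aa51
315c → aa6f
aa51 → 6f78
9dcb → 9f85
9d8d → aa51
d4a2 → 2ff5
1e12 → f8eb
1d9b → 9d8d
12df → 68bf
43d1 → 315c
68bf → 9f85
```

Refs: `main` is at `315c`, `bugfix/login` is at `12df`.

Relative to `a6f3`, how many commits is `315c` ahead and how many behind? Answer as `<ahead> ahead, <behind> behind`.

Reachable from 315c: {315c, 6f78, aa51, aa6f}.
Reachable from a6f3: {1e12, 2ff5, 315c, 6f78, 9d8d, a6f3, aa51, aa6f, d4a2, f8eb}.
Only in 315c's history (ahead): {} — 0.
Only in a6f3's history (behind): {1e12, 2ff5, 9d8d, a6f3, d4a2, f8eb} — 6.

0 ahead, 6 behind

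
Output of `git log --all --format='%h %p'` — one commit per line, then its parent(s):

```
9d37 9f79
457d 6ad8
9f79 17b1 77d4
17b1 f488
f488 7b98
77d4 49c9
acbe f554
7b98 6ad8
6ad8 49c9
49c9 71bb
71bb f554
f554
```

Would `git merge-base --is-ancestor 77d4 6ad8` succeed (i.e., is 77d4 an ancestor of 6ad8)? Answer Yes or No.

Ancestors of 6ad8: {49c9, 6ad8, 71bb, f554}.
77d4 is not in that set, so it is not an ancestor of 6ad8.

No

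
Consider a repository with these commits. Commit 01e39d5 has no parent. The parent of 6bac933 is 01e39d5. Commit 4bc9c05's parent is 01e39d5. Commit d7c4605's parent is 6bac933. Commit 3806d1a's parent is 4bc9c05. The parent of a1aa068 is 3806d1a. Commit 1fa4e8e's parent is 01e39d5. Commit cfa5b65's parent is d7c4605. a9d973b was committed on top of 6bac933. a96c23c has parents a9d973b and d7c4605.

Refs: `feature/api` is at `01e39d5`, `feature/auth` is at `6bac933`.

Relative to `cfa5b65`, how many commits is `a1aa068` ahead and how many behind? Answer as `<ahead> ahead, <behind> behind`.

Reachable from a1aa068: {01e39d5, 3806d1a, 4bc9c05, a1aa068}.
Reachable from cfa5b65: {01e39d5, 6bac933, cfa5b65, d7c4605}.
Only in a1aa068's history (ahead): {3806d1a, 4bc9c05, a1aa068} — 3.
Only in cfa5b65's history (behind): {6bac933, cfa5b65, d7c4605} — 3.

3 ahead, 3 behind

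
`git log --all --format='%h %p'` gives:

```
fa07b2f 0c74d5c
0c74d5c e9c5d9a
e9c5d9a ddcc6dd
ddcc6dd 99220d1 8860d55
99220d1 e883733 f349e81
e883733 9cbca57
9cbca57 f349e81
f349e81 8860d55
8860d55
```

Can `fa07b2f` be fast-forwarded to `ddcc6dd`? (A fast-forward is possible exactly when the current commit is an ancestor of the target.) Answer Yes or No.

A fast-forward from fa07b2f to ddcc6dd is possible iff fa07b2f is an ancestor of ddcc6dd.
Ancestors of ddcc6dd: {8860d55, 99220d1, 9cbca57, ddcc6dd, e883733, f349e81}.
fa07b2f is not among them, so fast-forward is not possible.

No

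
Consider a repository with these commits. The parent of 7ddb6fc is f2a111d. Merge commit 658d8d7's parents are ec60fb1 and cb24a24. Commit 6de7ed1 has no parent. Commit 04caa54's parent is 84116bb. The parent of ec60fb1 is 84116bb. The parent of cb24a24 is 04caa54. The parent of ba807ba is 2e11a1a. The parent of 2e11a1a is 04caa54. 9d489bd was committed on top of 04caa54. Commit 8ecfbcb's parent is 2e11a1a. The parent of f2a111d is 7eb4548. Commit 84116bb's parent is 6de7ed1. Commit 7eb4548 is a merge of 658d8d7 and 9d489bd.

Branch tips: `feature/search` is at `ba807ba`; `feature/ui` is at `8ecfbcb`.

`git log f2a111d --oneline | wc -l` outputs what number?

9

Walking parent pointers from f2a111d: reachable set = {04caa54, 658d8d7, 6de7ed1, 7eb4548, 84116bb, 9d489bd, cb24a24, ec60fb1, f2a111d}.
That is 9 commits.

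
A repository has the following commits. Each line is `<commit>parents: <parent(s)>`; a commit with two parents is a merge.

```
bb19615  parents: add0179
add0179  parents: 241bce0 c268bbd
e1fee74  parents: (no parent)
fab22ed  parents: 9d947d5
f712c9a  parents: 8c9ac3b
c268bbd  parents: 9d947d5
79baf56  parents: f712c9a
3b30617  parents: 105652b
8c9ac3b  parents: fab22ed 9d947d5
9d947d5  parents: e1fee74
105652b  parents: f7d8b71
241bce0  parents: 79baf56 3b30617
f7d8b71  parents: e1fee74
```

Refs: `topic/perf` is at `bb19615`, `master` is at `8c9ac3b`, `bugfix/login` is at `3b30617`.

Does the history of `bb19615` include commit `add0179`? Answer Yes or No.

Ancestors of bb19615 (commits reachable by following parents): {105652b, 241bce0, 3b30617, 79baf56, 8c9ac3b, 9d947d5, add0179, bb19615, c268bbd, e1fee74, f712c9a, f7d8b71, fab22ed}.
add0179 is in that set, so it is an ancestor of bb19615.

Yes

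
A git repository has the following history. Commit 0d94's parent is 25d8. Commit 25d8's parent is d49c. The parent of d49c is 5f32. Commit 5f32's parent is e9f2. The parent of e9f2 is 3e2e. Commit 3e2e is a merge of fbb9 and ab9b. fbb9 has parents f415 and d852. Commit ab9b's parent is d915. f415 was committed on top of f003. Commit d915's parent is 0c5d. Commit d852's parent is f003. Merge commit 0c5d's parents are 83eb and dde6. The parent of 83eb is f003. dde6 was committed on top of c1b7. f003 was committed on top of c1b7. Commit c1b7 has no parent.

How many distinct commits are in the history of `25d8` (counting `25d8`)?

15

Walking parent pointers from 25d8: reachable set = {0c5d, 25d8, 3e2e, 5f32, 83eb, ab9b, c1b7, d49c, d852, d915, dde6, e9f2, f003, f415, fbb9}.
That is 15 commits.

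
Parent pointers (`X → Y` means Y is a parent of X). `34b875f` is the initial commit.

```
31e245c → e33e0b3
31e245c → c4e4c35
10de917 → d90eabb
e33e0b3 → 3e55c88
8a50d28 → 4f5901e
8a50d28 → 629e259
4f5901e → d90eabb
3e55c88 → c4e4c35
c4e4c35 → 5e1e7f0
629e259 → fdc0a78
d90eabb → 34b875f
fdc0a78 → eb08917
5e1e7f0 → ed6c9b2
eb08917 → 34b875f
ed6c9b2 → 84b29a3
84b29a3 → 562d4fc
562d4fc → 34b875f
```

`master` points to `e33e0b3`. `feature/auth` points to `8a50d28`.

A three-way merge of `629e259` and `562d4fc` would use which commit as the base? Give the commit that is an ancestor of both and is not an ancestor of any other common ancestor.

34b875f

Ancestors of 629e259: {34b875f, 629e259, eb08917, fdc0a78}.
Ancestors of 562d4fc: {34b875f, 562d4fc}.
Common ancestors: {34b875f}.
The only common ancestor is 34b875f, so it is the merge base.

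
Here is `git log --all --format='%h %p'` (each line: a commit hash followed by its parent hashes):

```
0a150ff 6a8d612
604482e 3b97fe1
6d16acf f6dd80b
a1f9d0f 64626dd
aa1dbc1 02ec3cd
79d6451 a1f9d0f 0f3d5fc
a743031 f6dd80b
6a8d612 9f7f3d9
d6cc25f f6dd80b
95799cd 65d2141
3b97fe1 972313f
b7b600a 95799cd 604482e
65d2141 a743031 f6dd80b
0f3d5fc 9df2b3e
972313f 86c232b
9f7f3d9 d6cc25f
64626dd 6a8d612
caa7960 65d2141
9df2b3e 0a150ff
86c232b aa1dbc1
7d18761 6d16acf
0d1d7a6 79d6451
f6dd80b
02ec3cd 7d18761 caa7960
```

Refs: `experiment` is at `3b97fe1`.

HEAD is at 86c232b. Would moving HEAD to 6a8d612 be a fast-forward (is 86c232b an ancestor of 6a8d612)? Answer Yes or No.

A fast-forward from 86c232b to 6a8d612 is possible iff 86c232b is an ancestor of 6a8d612.
Ancestors of 6a8d612: {6a8d612, 9f7f3d9, d6cc25f, f6dd80b}.
86c232b is not among them, so fast-forward is not possible.

No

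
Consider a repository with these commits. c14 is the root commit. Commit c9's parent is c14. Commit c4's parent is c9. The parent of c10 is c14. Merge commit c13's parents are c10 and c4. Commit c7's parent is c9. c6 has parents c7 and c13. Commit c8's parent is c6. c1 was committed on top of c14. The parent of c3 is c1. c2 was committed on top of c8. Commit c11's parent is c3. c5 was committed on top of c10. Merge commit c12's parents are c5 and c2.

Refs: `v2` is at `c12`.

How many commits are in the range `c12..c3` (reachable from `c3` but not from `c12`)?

2

Reachable from c3: {c1, c14, c3}.
Reachable from c12: {c10, c12, c13, c14, c2, c4, c5, c6, c7, c8, c9}.
In c3's history but not c12's: {c1, c3} — 2 commits.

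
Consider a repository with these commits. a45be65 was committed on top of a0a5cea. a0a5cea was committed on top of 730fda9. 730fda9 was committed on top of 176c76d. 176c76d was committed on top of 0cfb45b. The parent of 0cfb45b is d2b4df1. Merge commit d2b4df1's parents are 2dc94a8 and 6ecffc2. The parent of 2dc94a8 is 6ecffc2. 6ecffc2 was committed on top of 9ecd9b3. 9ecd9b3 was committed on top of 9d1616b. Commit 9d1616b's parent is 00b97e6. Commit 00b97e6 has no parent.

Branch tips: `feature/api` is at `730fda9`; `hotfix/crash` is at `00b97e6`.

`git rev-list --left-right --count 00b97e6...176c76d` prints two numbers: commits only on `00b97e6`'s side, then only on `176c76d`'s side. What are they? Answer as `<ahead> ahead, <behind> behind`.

Reachable from 00b97e6: {00b97e6}.
Reachable from 176c76d: {00b97e6, 0cfb45b, 176c76d, 2dc94a8, 6ecffc2, 9d1616b, 9ecd9b3, d2b4df1}.
Only in 00b97e6's history (ahead): {} — 0.
Only in 176c76d's history (behind): {0cfb45b, 176c76d, 2dc94a8, 6ecffc2, 9d1616b, 9ecd9b3, d2b4df1} — 7.

0 ahead, 7 behind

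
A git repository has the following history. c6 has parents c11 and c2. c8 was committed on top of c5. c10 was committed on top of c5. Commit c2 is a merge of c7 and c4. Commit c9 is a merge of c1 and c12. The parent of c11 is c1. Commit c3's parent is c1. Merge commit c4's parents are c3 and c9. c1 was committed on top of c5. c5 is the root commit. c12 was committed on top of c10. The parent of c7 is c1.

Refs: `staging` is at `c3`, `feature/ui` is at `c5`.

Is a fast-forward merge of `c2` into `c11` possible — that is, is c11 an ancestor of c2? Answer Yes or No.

No

A fast-forward from c11 to c2 is possible iff c11 is an ancestor of c2.
Ancestors of c2: {c1, c10, c12, c2, c3, c4, c5, c7, c9}.
c11 is not among them, so fast-forward is not possible.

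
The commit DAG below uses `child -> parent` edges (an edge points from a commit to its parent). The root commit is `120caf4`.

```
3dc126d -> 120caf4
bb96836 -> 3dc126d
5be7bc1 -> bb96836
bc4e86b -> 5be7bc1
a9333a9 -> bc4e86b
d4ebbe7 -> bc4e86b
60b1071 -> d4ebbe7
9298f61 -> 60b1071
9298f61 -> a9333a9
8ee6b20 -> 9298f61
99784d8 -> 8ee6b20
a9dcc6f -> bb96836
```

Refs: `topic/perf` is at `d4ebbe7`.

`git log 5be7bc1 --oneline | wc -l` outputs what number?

4

Walking parent pointers from 5be7bc1: reachable set = {120caf4, 3dc126d, 5be7bc1, bb96836}.
That is 4 commits.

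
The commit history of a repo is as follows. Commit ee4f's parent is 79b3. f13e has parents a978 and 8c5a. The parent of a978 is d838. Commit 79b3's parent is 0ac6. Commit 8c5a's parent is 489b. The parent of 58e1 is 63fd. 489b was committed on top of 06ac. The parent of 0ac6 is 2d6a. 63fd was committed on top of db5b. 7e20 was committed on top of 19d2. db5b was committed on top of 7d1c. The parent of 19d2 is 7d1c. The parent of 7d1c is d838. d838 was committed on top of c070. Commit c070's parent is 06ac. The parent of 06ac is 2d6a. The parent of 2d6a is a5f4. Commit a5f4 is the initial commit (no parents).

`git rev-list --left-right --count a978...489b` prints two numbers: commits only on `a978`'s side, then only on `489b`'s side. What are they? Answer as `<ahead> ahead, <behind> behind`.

Reachable from a978: {06ac, 2d6a, a5f4, a978, c070, d838}.
Reachable from 489b: {06ac, 2d6a, 489b, a5f4}.
Only in a978's history (ahead): {a978, c070, d838} — 3.
Only in 489b's history (behind): {489b} — 1.

3 ahead, 1 behind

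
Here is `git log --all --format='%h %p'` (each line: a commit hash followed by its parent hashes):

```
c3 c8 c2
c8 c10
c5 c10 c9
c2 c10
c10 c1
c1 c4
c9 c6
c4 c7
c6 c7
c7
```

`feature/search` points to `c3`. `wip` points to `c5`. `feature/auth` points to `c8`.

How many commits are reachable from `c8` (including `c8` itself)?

Walking parent pointers from c8: reachable set = {c1, c10, c4, c7, c8}.
That is 5 commits.

5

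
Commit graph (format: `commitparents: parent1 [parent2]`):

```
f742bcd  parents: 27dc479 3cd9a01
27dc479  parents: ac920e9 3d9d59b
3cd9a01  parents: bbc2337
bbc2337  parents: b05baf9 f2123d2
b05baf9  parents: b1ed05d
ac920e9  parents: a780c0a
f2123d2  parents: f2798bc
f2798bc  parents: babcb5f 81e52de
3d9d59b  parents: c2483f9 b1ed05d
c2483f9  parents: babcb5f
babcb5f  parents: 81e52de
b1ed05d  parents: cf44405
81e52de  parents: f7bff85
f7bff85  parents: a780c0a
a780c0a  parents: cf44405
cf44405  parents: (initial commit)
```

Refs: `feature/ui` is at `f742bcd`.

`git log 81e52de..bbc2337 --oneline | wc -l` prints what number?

Reachable from bbc2337: {81e52de, a780c0a, b05baf9, b1ed05d, babcb5f, bbc2337, cf44405, f2123d2, f2798bc, f7bff85}.
Reachable from 81e52de: {81e52de, a780c0a, cf44405, f7bff85}.
In bbc2337's history but not 81e52de's: {b05baf9, b1ed05d, babcb5f, bbc2337, f2123d2, f2798bc} — 6 commits.

6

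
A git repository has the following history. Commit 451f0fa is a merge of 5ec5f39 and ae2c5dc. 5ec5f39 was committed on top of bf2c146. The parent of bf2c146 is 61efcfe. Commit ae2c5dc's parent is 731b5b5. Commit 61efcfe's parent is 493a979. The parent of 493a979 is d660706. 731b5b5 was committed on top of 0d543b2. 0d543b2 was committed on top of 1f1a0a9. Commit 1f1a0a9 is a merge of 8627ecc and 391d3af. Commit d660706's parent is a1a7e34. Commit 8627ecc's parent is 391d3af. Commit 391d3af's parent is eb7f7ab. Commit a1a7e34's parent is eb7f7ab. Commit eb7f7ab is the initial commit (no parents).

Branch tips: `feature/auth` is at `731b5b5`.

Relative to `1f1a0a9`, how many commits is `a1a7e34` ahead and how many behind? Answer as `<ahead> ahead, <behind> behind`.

Reachable from a1a7e34: {a1a7e34, eb7f7ab}.
Reachable from 1f1a0a9: {1f1a0a9, 391d3af, 8627ecc, eb7f7ab}.
Only in a1a7e34's history (ahead): {a1a7e34} — 1.
Only in 1f1a0a9's history (behind): {1f1a0a9, 391d3af, 8627ecc} — 3.

1 ahead, 3 behind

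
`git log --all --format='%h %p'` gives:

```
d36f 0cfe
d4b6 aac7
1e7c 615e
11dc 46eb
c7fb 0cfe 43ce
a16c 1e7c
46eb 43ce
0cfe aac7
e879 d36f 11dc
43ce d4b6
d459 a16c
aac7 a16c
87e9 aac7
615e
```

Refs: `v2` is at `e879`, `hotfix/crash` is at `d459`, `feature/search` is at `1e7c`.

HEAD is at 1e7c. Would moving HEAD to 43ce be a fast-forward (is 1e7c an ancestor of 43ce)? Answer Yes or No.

A fast-forward from 1e7c to 43ce is possible iff 1e7c is an ancestor of 43ce.
Ancestors of 43ce: {1e7c, 43ce, 615e, a16c, aac7, d4b6}.
1e7c is among them, so fast-forward is possible.

Yes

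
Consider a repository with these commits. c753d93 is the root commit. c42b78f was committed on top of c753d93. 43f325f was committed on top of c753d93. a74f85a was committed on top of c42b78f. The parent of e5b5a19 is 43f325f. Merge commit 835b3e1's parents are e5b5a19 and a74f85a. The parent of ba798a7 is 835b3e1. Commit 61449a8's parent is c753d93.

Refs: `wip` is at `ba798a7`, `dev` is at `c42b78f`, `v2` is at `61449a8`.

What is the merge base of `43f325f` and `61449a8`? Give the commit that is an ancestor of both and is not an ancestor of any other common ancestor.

c753d93

Ancestors of 43f325f: {43f325f, c753d93}.
Ancestors of 61449a8: {61449a8, c753d93}.
Common ancestors: {c753d93}.
The only common ancestor is c753d93, so it is the merge base.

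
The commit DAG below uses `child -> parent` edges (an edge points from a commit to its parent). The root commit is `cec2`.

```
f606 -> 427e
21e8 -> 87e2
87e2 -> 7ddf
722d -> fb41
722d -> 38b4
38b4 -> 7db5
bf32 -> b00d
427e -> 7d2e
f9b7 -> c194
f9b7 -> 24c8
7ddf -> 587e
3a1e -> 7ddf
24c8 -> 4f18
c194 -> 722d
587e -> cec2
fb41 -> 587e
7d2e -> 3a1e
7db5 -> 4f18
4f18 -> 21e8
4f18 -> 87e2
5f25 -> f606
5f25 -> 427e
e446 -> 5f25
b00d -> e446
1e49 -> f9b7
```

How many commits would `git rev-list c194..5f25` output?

Reachable from 5f25: {3a1e, 427e, 587e, 5f25, 7d2e, 7ddf, cec2, f606}.
Reachable from c194: {21e8, 38b4, 4f18, 587e, 722d, 7db5, 7ddf, 87e2, c194, cec2, fb41}.
In 5f25's history but not c194's: {3a1e, 427e, 5f25, 7d2e, f606} — 5 commits.

5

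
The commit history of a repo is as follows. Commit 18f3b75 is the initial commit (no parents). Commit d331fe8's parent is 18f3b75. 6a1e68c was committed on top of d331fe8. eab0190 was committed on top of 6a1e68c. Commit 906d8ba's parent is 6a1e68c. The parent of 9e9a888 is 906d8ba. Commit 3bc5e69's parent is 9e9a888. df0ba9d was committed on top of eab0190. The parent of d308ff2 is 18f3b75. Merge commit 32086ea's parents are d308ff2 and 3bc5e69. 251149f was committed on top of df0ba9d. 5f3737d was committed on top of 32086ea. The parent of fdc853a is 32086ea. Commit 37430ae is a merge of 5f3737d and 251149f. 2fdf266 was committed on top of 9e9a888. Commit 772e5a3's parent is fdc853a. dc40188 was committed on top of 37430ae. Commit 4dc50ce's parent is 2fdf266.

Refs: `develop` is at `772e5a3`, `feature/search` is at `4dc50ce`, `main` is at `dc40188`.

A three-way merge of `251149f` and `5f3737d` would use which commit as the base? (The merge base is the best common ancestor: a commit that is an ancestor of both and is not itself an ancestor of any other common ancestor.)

6a1e68c

Ancestors of 251149f: {18f3b75, 251149f, 6a1e68c, d331fe8, df0ba9d, eab0190}.
Ancestors of 5f3737d: {18f3b75, 32086ea, 3bc5e69, 5f3737d, 6a1e68c, 906d8ba, 9e9a888, d308ff2, d331fe8}.
Common ancestors: {18f3b75, 6a1e68c, d331fe8}.
Among these, 6a1e68c is not an ancestor of any other common ancestor — it is the merge base.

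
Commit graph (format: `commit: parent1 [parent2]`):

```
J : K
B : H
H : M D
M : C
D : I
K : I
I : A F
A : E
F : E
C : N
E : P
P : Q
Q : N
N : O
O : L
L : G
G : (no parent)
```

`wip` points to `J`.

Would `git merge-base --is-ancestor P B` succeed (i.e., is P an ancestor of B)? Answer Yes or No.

Ancestors of B (commits reachable by following parents): {A, B, C, D, E, F, G, H, I, L, M, N, O, P, Q}.
P is in that set, so it is an ancestor of B.

Yes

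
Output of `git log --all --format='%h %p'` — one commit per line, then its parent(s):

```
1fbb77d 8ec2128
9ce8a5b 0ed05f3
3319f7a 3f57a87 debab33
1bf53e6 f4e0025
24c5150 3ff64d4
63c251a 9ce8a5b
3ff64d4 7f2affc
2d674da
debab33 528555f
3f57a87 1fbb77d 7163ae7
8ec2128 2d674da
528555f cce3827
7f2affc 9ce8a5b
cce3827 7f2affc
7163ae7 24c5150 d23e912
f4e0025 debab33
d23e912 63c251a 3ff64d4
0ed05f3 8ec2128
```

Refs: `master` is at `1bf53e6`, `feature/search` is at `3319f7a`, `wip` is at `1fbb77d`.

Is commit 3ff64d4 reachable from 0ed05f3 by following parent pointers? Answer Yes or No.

No

Ancestors of 0ed05f3: {0ed05f3, 2d674da, 8ec2128}.
3ff64d4 is not in that set, so it is not an ancestor of 0ed05f3.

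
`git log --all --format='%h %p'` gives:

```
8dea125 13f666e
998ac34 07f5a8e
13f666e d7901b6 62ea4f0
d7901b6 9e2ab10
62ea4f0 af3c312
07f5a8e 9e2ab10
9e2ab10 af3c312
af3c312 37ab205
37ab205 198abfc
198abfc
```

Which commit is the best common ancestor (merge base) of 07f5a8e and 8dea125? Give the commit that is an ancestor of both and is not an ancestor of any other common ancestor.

9e2ab10

Ancestors of 07f5a8e: {07f5a8e, 198abfc, 37ab205, 9e2ab10, af3c312}.
Ancestors of 8dea125: {13f666e, 198abfc, 37ab205, 62ea4f0, 8dea125, 9e2ab10, af3c312, d7901b6}.
Common ancestors: {198abfc, 37ab205, 9e2ab10, af3c312}.
Among these, 9e2ab10 is not an ancestor of any other common ancestor — it is the merge base.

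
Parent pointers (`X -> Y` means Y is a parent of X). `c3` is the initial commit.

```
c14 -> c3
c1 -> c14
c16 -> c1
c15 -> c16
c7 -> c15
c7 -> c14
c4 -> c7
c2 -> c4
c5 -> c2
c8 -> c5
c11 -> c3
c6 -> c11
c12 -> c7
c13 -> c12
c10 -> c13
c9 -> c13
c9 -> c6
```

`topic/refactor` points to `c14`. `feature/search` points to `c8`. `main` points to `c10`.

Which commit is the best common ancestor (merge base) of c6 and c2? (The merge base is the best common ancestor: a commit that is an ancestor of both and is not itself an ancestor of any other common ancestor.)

Ancestors of c6: {c11, c3, c6}.
Ancestors of c2: {c1, c14, c15, c16, c2, c3, c4, c7}.
Common ancestors: {c3}.
The only common ancestor is c3, so it is the merge base.

c3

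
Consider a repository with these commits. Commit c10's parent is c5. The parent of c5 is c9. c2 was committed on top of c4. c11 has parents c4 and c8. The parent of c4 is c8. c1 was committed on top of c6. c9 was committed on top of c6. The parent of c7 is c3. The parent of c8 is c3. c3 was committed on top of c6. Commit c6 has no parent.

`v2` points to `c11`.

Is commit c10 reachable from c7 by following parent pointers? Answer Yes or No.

Ancestors of c7: {c3, c6, c7}.
c10 is not in that set, so it is not an ancestor of c7.

No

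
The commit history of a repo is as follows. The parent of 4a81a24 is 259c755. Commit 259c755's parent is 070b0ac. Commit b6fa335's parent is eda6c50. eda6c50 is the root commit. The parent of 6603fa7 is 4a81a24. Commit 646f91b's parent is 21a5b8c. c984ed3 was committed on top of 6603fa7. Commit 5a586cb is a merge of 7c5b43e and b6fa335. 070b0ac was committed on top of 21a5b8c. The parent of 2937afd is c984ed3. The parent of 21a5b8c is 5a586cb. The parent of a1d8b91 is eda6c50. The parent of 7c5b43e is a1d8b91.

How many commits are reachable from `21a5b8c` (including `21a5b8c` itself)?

6

Walking parent pointers from 21a5b8c: reachable set = {21a5b8c, 5a586cb, 7c5b43e, a1d8b91, b6fa335, eda6c50}.
That is 6 commits.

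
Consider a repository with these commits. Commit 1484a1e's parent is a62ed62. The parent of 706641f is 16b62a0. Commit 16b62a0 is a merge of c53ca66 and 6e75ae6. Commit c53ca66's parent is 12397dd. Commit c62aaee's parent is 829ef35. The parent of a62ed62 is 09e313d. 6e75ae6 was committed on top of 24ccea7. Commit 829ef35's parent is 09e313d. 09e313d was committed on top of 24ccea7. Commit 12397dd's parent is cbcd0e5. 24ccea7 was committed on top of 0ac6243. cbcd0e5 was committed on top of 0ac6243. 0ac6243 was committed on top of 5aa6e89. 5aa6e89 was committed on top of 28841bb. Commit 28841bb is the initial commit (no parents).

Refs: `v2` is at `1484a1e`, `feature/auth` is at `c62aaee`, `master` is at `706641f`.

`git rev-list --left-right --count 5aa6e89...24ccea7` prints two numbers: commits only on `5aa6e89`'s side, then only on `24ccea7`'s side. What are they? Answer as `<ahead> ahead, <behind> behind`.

Reachable from 5aa6e89: {28841bb, 5aa6e89}.
Reachable from 24ccea7: {0ac6243, 24ccea7, 28841bb, 5aa6e89}.
Only in 5aa6e89's history (ahead): {} — 0.
Only in 24ccea7's history (behind): {0ac6243, 24ccea7} — 2.

0 ahead, 2 behind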